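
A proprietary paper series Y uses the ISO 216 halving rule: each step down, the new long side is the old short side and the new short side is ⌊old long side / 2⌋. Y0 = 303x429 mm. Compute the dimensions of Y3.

Y1: ⌊429/2⌋ × 303 = 214 × 303 mm
Y2: ⌊303/2⌋ × 214 = 151 × 214 mm
Y3: ⌊214/2⌋ × 151 = 107 × 151 mm

107 × 151 mm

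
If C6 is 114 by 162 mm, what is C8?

57 × 81 mm

C7: ⌊162/2⌋ × 114 = 81 × 114 mm
C8: ⌊114/2⌋ × 81 = 57 × 81 mm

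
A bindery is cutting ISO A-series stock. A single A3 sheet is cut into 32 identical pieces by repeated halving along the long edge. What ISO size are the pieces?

32 = 2^5, so 5 halving steps.
A3 → A4 → … → A8 after 5 steps.

A8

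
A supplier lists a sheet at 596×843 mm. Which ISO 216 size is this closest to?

A1 (594 × 841 mm)

Aspect ratio 843/596 ≈ 1.414 — close to the ISO √2 ≈ 1.414.
In the A-series (A0 area = 1 m²): A1 = 594 × 841 mm.
Off by 4 mm total — nearest standard size.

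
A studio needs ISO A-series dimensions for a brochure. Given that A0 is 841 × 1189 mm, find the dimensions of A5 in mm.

148 × 210 mm

A1: ⌊1189/2⌋ × 841 = 594 × 841 mm
A2: ⌊841/2⌋ × 594 = 420 × 594 mm
A3: ⌊594/2⌋ × 420 = 297 × 420 mm
A4: ⌊420/2⌋ × 297 = 210 × 297 mm
A5: ⌊297/2⌋ × 210 = 148 × 210 mm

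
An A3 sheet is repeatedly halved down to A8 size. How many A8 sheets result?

A3 = 297 × 420 mm; A8 = 52 × 74 mm.
Each halving step doubles the count; 5 steps from A3 to A8.
2^5 = 32.

32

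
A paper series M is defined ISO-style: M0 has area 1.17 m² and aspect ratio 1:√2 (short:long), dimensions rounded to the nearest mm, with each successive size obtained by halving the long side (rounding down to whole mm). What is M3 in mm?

321 × 455 mm

Let M0's short side be w mm. w · w√2 = 1.17 m² = 1,170,000 mm², so w ≈ 909.6 mm and w√2 ≈ 1286.3 mm → M0 = 910 × 1286 mm.
M1: ⌊1286/2⌋ × 910 = 643 × 910 mm
M2: ⌊910/2⌋ × 643 = 455 × 643 mm
M3: ⌊643/2⌋ × 455 = 321 × 455 mm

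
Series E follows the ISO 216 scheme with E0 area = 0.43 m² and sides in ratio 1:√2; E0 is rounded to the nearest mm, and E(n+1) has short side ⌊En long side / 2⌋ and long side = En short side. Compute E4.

137 × 195 mm

Let E0's short side be w mm. w · w√2 = 0.43 m² = 430,000 mm², so w ≈ 551.4 mm and w√2 ≈ 779.8 mm → E0 = 551 × 780 mm.
E1: ⌊780/2⌋ × 551 = 390 × 551 mm
E2: ⌊551/2⌋ × 390 = 275 × 390 mm
E3: ⌊390/2⌋ × 275 = 195 × 275 mm
E4: ⌊275/2⌋ × 195 = 137 × 195 mm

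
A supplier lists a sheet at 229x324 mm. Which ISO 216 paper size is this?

C4 (229 × 324 mm)

Aspect ratio 324/229 ≈ 1.415 — close to the ISO √2 ≈ 1.414.
In the C-series (envelope sizes, between A and B): C4 = 229 × 324 mm.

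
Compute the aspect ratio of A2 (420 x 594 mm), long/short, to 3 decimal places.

594 / 420 = 1.414
Matches √2 ≈ 1.414 — the ISO 216 defining ratio.

1.414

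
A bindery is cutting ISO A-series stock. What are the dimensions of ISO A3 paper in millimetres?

A0 = 841 × 1189 mm (A0 has area 1 m², aspect 1:√2).
A1: ⌊1189/2⌋ × 841 = 594 × 841 mm
A2: ⌊841/2⌋ × 594 = 420 × 594 mm
A3: ⌊594/2⌋ × 420 = 297 × 420 mm

297 × 420 mm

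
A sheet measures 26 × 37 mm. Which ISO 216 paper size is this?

Aspect ratio 37/26 ≈ 1.423 — close to the ISO √2 ≈ 1.414.
In the A-series (A0 area = 1 m²): A10 = 26 × 37 mm.

A10 (26 × 37 mm)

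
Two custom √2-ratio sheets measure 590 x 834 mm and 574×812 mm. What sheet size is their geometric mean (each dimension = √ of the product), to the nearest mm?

Short side: √(590 · 574) = √338660 ≈ 581.9 → 582 mm
Long side: √(834 · 812) = √677208 ≈ 822.9 → 823 mm

582 × 823 mm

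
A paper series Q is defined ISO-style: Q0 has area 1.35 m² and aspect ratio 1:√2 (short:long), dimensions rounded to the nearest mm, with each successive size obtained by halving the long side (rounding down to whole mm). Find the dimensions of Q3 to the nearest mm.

345 × 488 mm

Let Q0's short side be w mm. w · w√2 = 1.35 m² = 1,350,000 mm², so w ≈ 977.0 mm and w√2 ≈ 1381.7 mm → Q0 = 977 × 1382 mm.
Q1: ⌊1382/2⌋ × 977 = 691 × 977 mm
Q2: ⌊977/2⌋ × 691 = 488 × 691 mm
Q3: ⌊691/2⌋ × 488 = 345 × 488 mm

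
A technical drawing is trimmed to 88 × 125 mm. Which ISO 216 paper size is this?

B7 (88 × 125 mm)

Aspect ratio 125/88 ≈ 1.420 — close to the ISO √2 ≈ 1.414.
In the B-series (B0 = 1000 × 1414 mm): B7 = 88 × 125 mm.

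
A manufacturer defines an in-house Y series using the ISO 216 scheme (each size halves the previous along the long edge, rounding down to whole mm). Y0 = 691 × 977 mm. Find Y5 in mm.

122 × 172 mm

Y1: ⌊977/2⌋ × 691 = 488 × 691 mm
Y2: ⌊691/2⌋ × 488 = 345 × 488 mm
Y3: ⌊488/2⌋ × 345 = 244 × 345 mm
Y4: ⌊345/2⌋ × 244 = 172 × 244 mm
Y5: ⌊244/2⌋ × 172 = 122 × 172 mm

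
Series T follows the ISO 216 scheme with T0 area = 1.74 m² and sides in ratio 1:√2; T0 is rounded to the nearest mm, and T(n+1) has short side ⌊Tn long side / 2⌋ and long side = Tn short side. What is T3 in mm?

Let T0's short side be w mm. w · w√2 = 1.74 m² = 1,740,000 mm², so w ≈ 1109.2 mm and w√2 ≈ 1568.7 mm → T0 = 1109 × 1569 mm.
T1: ⌊1569/2⌋ × 1109 = 784 × 1109 mm
T2: ⌊1109/2⌋ × 784 = 554 × 784 mm
T3: ⌊784/2⌋ × 554 = 392 × 554 mm

392 × 554 mm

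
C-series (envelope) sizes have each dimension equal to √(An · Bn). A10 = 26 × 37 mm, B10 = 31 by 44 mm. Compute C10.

Short side: √(26 · 31) = √806 ≈ 28.4 → 28 mm
Long side: √(37 · 44) = √1628 ≈ 40.3 → 40 mm

28 × 40 mm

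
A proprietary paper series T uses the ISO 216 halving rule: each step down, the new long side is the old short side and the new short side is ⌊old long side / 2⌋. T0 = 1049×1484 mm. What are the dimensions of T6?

T1: ⌊1484/2⌋ × 1049 = 742 × 1049 mm
T2: ⌊1049/2⌋ × 742 = 524 × 742 mm
T3: ⌊742/2⌋ × 524 = 371 × 524 mm
T4: ⌊524/2⌋ × 371 = 262 × 371 mm
T5: ⌊371/2⌋ × 262 = 185 × 262 mm
T6: ⌊262/2⌋ × 185 = 131 × 185 mm

131 × 185 mm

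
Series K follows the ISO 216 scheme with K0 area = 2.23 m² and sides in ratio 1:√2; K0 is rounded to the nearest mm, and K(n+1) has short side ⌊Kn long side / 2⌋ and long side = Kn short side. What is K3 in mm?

Let K0's short side be w mm. w · w√2 = 2.23 m² = 2,230,000 mm², so w ≈ 1255.7 mm and w√2 ≈ 1775.9 mm → K0 = 1256 × 1776 mm.
K1: ⌊1776/2⌋ × 1256 = 888 × 1256 mm
K2: ⌊1256/2⌋ × 888 = 628 × 888 mm
K3: ⌊888/2⌋ × 628 = 444 × 628 mm

444 × 628 mm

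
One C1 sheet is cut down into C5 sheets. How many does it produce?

16

Each ISO step halves the sheet: 1 × C1 → 2 × C2 → 4 × C3 → 8 × C4 → …
From C1 to C5 is 4 halving steps: 2^4 = 16.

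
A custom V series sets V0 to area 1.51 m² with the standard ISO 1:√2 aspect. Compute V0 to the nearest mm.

Let the short side be w mm. Then w · w√2 = 1.51 m² = 1,510,000 mm².
w² = 1,510,000/√2, so w ≈ 1033.3 mm; long side = w√2 ≈ 1461.3 mm.

1033 × 1461 mm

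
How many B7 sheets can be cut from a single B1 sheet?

B1 = 707 × 1000 mm; B7 = 88 × 125 mm.
Each halving step doubles the count; 6 steps from B1 to B7.
2^6 = 64.

64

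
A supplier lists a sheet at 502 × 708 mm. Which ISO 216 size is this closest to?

Aspect ratio 708/502 ≈ 1.410 — close to the ISO √2 ≈ 1.414.
In the B-series (B0 = 1000 × 1414 mm): B2 = 500 × 707 mm.
Off by 3 mm total — nearest standard size.

B2 (500 × 707 mm)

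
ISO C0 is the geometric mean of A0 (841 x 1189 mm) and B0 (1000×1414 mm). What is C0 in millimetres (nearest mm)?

Short: √(841 · 1000) = √841000 ≈ 917.1 mm.
Long: √(1189 · 1414) = √1681246 ≈ 1296.6 mm.

917 × 1297 mm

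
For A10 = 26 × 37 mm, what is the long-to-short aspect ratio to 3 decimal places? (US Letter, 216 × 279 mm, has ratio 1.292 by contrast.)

37 / 26 = 1.423
ISO 216 targets √2 ≈ 1.414; the +0.009 deviation is from mm rounding.

1.423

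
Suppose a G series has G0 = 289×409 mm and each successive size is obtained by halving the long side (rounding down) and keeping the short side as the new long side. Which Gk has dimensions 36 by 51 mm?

G0: 289 × 409 mm
G1: 204 × 289 mm
G2: 144 × 204 mm
G3: 102 × 144 mm
G4: 72 × 102 mm
G5: 51 × 72 mm
G6: 36 × 51 mm
G7: 25 × 36 mm
→ matches G6.

G6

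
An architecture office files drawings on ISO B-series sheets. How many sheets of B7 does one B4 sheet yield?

8

Each ISO step halves the sheet: 1 × B4 → 2 × B5 → 4 × B6 → 8 × B7
From B4 to B7 is 3 halving steps: 2^3 = 8.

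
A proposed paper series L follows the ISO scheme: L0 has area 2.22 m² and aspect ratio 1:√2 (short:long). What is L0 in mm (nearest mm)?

Let the short side be w mm. Then w · w√2 = 2.22 m² = 2,220,000 mm².
w² = 2,220,000/√2, so w ≈ 1252.9 mm; long side = w√2 ≈ 1771.9 mm.

1253 × 1772 mm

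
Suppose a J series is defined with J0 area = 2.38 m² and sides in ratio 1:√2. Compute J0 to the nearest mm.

1297 × 1835 mm

Let the short side be w mm. Then w · w√2 = 2.38 m² = 2,380,000 mm².
w² = 2,380,000/√2, so w ≈ 1297.3 mm; long side = w√2 ≈ 1834.6 mm.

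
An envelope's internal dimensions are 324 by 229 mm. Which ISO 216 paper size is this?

Aspect ratio 324/229 ≈ 1.415 — close to the ISO √2 ≈ 1.414.
In the C-series (envelope sizes, between A and B): C4 = 229 × 324 mm.

C4 (229 × 324 mm)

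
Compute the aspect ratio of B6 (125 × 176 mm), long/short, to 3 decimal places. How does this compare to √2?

176 / 125 = 1.408
ISO 216 targets √2 ≈ 1.414; the -0.006 deviation is from mm rounding.

1.408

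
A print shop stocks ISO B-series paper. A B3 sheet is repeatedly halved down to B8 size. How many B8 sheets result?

B3 = 353 × 500 mm; B8 = 62 × 88 mm.
Each halving step doubles the count; 5 steps from B3 to B8.
2^5 = 32.

32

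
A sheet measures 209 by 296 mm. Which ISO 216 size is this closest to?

A4 (210 × 297 mm)

Aspect ratio 296/209 ≈ 1.416 — close to the ISO √2 ≈ 1.414.
In the A-series (A0 area = 1 m²): A4 = 210 × 297 mm.
Off by 2 mm total — nearest standard size.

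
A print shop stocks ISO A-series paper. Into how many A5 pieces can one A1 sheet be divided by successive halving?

Each ISO step halves the sheet: 1 × A1 → 2 × A2 → 4 × A3 → 8 × A4 → …
From A1 to A5 is 4 halving steps: 2^4 = 16.

16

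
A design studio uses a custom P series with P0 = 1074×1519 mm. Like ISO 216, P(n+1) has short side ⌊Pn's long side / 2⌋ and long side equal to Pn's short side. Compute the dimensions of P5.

P1: ⌊1519/2⌋ × 1074 = 759 × 1074 mm
P2: ⌊1074/2⌋ × 759 = 537 × 759 mm
P3: ⌊759/2⌋ × 537 = 379 × 537 mm
P4: ⌊537/2⌋ × 379 = 268 × 379 mm
P5: ⌊379/2⌋ × 268 = 189 × 268 mm

189 × 268 mm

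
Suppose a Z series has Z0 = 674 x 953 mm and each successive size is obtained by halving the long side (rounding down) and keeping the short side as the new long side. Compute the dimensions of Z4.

168 × 238 mm

Z1: ⌊953/2⌋ × 674 = 476 × 674 mm
Z2: ⌊674/2⌋ × 476 = 337 × 476 mm
Z3: ⌊476/2⌋ × 337 = 238 × 337 mm
Z4: ⌊337/2⌋ × 238 = 168 × 238 mm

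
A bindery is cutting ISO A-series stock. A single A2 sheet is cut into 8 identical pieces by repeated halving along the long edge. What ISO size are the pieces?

8 = 2^3, so 3 halving steps.
A2 → A3 → … → A5 after 3 steps.

A5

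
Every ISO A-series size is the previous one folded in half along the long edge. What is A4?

210 × 297 mm

A0 = 841 × 1189 mm (A0 has area 1 m², aspect 1:√2).
A1: ⌊1189/2⌋ × 841 = 594 × 841 mm
A2: ⌊841/2⌋ × 594 = 420 × 594 mm
A3: ⌊594/2⌋ × 420 = 297 × 420 mm
A4: ⌊420/2⌋ × 297 = 210 × 297 mm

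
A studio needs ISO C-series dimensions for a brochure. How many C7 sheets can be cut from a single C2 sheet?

32

Each ISO step halves the sheet: 1 × C2 → 2 × C3 → 4 × C4 → 8 × C5 → …
From C2 to C7 is 5 halving steps: 2^5 = 32.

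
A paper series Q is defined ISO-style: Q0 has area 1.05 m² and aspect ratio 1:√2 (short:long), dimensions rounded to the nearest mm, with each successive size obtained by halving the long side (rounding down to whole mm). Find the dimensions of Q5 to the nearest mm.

Let Q0's short side be w mm. w · w√2 = 1.05 m² = 1,050,000 mm², so w ≈ 861.7 mm and w√2 ≈ 1218.6 mm → Q0 = 862 × 1219 mm.
Q1: ⌊1219/2⌋ × 862 = 609 × 862 mm
Q2: ⌊862/2⌋ × 609 = 431 × 609 mm
Q3: ⌊609/2⌋ × 431 = 304 × 431 mm
Q4: ⌊431/2⌋ × 304 = 215 × 304 mm
Q5: ⌊304/2⌋ × 215 = 152 × 215 mm

152 × 215 mm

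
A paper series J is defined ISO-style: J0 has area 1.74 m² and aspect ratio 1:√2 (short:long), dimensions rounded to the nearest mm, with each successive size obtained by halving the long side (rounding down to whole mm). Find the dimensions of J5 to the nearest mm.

Let J0's short side be w mm. w · w√2 = 1.74 m² = 1,740,000 mm², so w ≈ 1109.2 mm and w√2 ≈ 1568.7 mm → J0 = 1109 × 1569 mm.
J1: ⌊1569/2⌋ × 1109 = 784 × 1109 mm
J2: ⌊1109/2⌋ × 784 = 554 × 784 mm
J3: ⌊784/2⌋ × 554 = 392 × 554 mm
J4: ⌊554/2⌋ × 392 = 277 × 392 mm
J5: ⌊392/2⌋ × 277 = 196 × 277 mm

196 × 277 mm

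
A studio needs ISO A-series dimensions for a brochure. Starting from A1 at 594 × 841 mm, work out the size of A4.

A2: ⌊841/2⌋ × 594 = 420 × 594 mm
A3: ⌊594/2⌋ × 420 = 297 × 420 mm
A4: ⌊420/2⌋ × 297 = 210 × 297 mm

210 × 297 mm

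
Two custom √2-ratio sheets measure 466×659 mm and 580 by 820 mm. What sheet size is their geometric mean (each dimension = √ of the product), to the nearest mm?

520 × 735 mm

Short side: √(466 · 580) = √270280 ≈ 519.9 → 520 mm
Long side: √(659 · 820) = √540380 ≈ 735.1 → 735 mm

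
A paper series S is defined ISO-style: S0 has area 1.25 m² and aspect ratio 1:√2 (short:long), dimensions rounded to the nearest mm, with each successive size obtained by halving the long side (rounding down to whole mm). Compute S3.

Let S0's short side be w mm. w · w√2 = 1.25 m² = 1,250,000 mm², so w ≈ 940.2 mm and w√2 ≈ 1329.6 mm → S0 = 940 × 1330 mm.
S1: ⌊1330/2⌋ × 940 = 665 × 940 mm
S2: ⌊940/2⌋ × 665 = 470 × 665 mm
S3: ⌊665/2⌋ × 470 = 332 × 470 mm

332 × 470 mm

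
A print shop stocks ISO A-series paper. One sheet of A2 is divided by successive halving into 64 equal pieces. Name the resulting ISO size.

A8

64 = 2^6, so 6 halving steps.
A2 → A3 → … → A8 after 6 steps.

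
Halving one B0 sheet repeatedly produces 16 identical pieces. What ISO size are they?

B4

16 = 2^4, so 4 halving steps.
B0 → B1 → … → B4 after 4 steps.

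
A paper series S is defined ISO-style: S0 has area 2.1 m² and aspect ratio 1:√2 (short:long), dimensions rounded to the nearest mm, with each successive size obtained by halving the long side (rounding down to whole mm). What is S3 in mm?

Let S0's short side be w mm. w · w√2 = 2.1 m² = 2,100,000 mm², so w ≈ 1218.6 mm and w√2 ≈ 1723.3 mm → S0 = 1219 × 1723 mm.
S1: ⌊1723/2⌋ × 1219 = 861 × 1219 mm
S2: ⌊1219/2⌋ × 861 = 609 × 861 mm
S3: ⌊861/2⌋ × 609 = 430 × 609 mm

430 × 609 mm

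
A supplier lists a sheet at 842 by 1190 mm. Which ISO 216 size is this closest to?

Aspect ratio 1190/842 ≈ 1.413 — close to the ISO √2 ≈ 1.414.
In the A-series (A0 area = 1 m²): A0 = 841 × 1189 mm.
Off by 2 mm total — nearest standard size.

A0 (841 × 1189 mm)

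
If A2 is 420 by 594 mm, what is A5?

148 × 210 mm

A3: ⌊594/2⌋ × 420 = 297 × 420 mm
A4: ⌊420/2⌋ × 297 = 210 × 297 mm
A5: ⌊297/2⌋ × 210 = 148 × 210 mm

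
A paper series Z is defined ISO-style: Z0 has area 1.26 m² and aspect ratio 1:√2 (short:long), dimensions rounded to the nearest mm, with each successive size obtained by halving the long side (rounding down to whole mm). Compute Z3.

Let Z0's short side be w mm. w · w√2 = 1.26 m² = 1,260,000 mm², so w ≈ 943.9 mm and w√2 ≈ 1334.9 mm → Z0 = 944 × 1335 mm.
Z1: ⌊1335/2⌋ × 944 = 667 × 944 mm
Z2: ⌊944/2⌋ × 667 = 472 × 667 mm
Z3: ⌊667/2⌋ × 472 = 333 × 472 mm

333 × 472 mm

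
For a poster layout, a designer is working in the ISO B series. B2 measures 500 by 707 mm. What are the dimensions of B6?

125 × 176 mm

B3: ⌊707/2⌋ × 500 = 353 × 500 mm
B4: ⌊500/2⌋ × 353 = 250 × 353 mm
B5: ⌊353/2⌋ × 250 = 176 × 250 mm
B6: ⌊250/2⌋ × 176 = 125 × 176 mm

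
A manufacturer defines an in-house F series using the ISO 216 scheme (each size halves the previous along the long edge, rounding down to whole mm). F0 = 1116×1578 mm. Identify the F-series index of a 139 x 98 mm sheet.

F7

F0: 1116 × 1578 mm
F1: 789 × 1116 mm
F2: 558 × 789 mm
F3: 394 × 558 mm
F4: 279 × 394 mm
F5: 197 × 279 mm
F6: 139 × 197 mm
F7: 98 × 139 mm
F8: 69 × 98 mm
→ matches F7.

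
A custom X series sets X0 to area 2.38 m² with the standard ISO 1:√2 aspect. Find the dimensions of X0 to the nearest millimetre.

Let the short side be w mm. Then w · w√2 = 2.38 m² = 2,380,000 mm².
w² = 2,380,000/√2, so w ≈ 1297.3 mm; long side = w√2 ≈ 1834.6 mm.

1297 × 1835 mm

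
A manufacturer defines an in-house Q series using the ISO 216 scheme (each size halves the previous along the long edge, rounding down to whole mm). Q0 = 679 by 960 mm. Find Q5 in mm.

120 × 169 mm

Q1: ⌊960/2⌋ × 679 = 480 × 679 mm
Q2: ⌊679/2⌋ × 480 = 339 × 480 mm
Q3: ⌊480/2⌋ × 339 = 240 × 339 mm
Q4: ⌊339/2⌋ × 240 = 169 × 240 mm
Q5: ⌊240/2⌋ × 169 = 120 × 169 mm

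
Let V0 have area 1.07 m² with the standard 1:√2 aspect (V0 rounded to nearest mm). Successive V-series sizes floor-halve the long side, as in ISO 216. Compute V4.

Let V0's short side be w mm. w · w√2 = 1.07 m² = 1,070,000 mm², so w ≈ 869.8 mm and w√2 ≈ 1230.1 mm → V0 = 870 × 1230 mm.
V1: ⌊1230/2⌋ × 870 = 615 × 870 mm
V2: ⌊870/2⌋ × 615 = 435 × 615 mm
V3: ⌊615/2⌋ × 435 = 307 × 435 mm
V4: ⌊435/2⌋ × 307 = 217 × 307 mm

217 × 307 mm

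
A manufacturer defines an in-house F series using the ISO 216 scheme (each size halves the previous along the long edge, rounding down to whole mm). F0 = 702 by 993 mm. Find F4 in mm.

F1 = 496 × 702 mm (from F0 by 1 halving).
F2: ⌊702/2⌋ × 496 = 351 × 496 mm
F3: ⌊496/2⌋ × 351 = 248 × 351 mm
F4: ⌊351/2⌋ × 248 = 175 × 248 mm

175 × 248 mm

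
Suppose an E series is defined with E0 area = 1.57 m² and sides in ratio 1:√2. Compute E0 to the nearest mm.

1054 × 1490 mm

Let the short side be w mm. Then w · w√2 = 1.57 m² = 1,570,000 mm².
w² = 1,570,000/√2, so w ≈ 1053.6 mm; long side = w√2 ≈ 1490.1 mm.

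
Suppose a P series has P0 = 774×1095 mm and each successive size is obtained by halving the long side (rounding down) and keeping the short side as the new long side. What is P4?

P1: ⌊1095/2⌋ × 774 = 547 × 774 mm
P2: ⌊774/2⌋ × 547 = 387 × 547 mm
P3: ⌊547/2⌋ × 387 = 273 × 387 mm
P4: ⌊387/2⌋ × 273 = 193 × 273 mm

193 × 273 mm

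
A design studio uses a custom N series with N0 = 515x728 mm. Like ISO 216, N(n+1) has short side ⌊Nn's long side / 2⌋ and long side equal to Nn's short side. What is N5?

N1: ⌊728/2⌋ × 515 = 364 × 515 mm
N2: ⌊515/2⌋ × 364 = 257 × 364 mm
N3: ⌊364/2⌋ × 257 = 182 × 257 mm
N4: ⌊257/2⌋ × 182 = 128 × 182 mm
N5: ⌊182/2⌋ × 128 = 91 × 128 mm

91 × 128 mm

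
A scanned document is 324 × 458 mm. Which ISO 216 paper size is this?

C3 (324 × 458 mm)

Aspect ratio 458/324 ≈ 1.414 — close to the ISO √2 ≈ 1.414.
In the C-series (envelope sizes, between A and B): C3 = 324 × 458 mm.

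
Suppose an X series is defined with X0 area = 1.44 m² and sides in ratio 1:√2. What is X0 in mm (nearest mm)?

1009 × 1427 mm

Let the short side be w mm. Then w · w√2 = 1.44 m² = 1,440,000 mm².
w² = 1,440,000/√2, so w ≈ 1009.1 mm; long side = w√2 ≈ 1427.0 mm.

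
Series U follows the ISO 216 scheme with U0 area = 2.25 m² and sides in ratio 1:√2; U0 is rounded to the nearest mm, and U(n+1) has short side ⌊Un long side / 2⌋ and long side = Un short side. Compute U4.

Let U0's short side be w mm. w · w√2 = 2.25 m² = 2,250,000 mm², so w ≈ 1261.3 mm and w√2 ≈ 1783.8 mm → U0 = 1261 × 1784 mm.
U1: ⌊1784/2⌋ × 1261 = 892 × 1261 mm
U2: ⌊1261/2⌋ × 892 = 630 × 892 mm
U3: ⌊892/2⌋ × 630 = 446 × 630 mm
U4: ⌊630/2⌋ × 446 = 315 × 446 mm

315 × 446 mm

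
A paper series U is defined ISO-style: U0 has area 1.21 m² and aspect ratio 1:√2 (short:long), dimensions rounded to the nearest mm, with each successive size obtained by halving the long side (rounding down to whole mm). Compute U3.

Let U0's short side be w mm. w · w√2 = 1.21 m² = 1,210,000 mm², so w ≈ 925.0 mm and w√2 ≈ 1308.1 mm → U0 = 925 × 1308 mm.
U1: ⌊1308/2⌋ × 925 = 654 × 925 mm
U2: ⌊925/2⌋ × 654 = 462 × 654 mm
U3: ⌊654/2⌋ × 462 = 327 × 462 mm

327 × 462 mm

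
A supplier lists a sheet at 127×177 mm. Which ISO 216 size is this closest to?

Aspect ratio 177/127 ≈ 1.394 (ISO target is √2 ≈ 1.414).
In the B-series (B0 = 1000 × 1414 mm): B6 = 125 × 176 mm.
Off by 3 mm total — nearest standard size.

B6 (125 × 176 mm)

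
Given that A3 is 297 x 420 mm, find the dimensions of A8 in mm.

52 × 74 mm

A4: ⌊420/2⌋ × 297 = 210 × 297 mm
A5: ⌊297/2⌋ × 210 = 148 × 210 mm
A6: ⌊210/2⌋ × 148 = 105 × 148 mm
A7: ⌊148/2⌋ × 105 = 74 × 105 mm
A8: ⌊105/2⌋ × 74 = 52 × 74 mm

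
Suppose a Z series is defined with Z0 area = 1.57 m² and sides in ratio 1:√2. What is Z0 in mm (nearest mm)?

1054 × 1490 mm

Let the short side be w mm. Then w · w√2 = 1.57 m² = 1,570,000 mm².
w² = 1,570,000/√2, so w ≈ 1053.6 mm; long side = w√2 ≈ 1490.1 mm.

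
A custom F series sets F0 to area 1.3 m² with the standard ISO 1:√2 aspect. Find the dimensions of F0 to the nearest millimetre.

959 × 1356 mm

Let the short side be w mm. Then w · w√2 = 1.3 m² = 1,300,000 mm².
w² = 1,300,000/√2, so w ≈ 958.8 mm; long side = w√2 ≈ 1355.9 mm.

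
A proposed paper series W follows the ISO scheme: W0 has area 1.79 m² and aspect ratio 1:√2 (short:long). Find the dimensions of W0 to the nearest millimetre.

Let the short side be w mm. Then w · w√2 = 1.79 m² = 1,790,000 mm².
w² = 1,790,000/√2, so w ≈ 1125.0 mm; long side = w√2 ≈ 1591.1 mm.

1125 × 1591 mm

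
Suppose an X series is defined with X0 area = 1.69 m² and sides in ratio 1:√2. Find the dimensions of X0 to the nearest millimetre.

1093 × 1546 mm

Let the short side be w mm. Then w · w√2 = 1.69 m² = 1,690,000 mm².
w² = 1,690,000/√2, so w ≈ 1093.2 mm; long side = w√2 ≈ 1546.0 mm.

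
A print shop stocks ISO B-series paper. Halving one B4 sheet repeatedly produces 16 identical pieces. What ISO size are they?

B8

16 = 2^4, so 4 halving steps.
B4 → B5 → … → B8 after 4 steps.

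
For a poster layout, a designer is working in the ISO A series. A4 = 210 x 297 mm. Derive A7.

74 × 105 mm

A5: ⌊297/2⌋ × 210 = 148 × 210 mm
A6: ⌊210/2⌋ × 148 = 105 × 148 mm
A7: ⌊148/2⌋ × 105 = 74 × 105 mm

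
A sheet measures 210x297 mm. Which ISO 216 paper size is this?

A4 (210 × 297 mm)

Aspect ratio 297/210 ≈ 1.414 — close to the ISO √2 ≈ 1.414.
In the A-series (A0 area = 1 m²): A4 = 210 × 297 mm.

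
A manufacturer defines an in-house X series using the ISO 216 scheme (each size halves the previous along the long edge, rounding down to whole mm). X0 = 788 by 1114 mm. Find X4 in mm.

197 × 278 mm

X1: ⌊1114/2⌋ × 788 = 557 × 788 mm
X2: ⌊788/2⌋ × 557 = 394 × 557 mm
X3: ⌊557/2⌋ × 394 = 278 × 394 mm
X4: ⌊394/2⌋ × 278 = 197 × 278 mm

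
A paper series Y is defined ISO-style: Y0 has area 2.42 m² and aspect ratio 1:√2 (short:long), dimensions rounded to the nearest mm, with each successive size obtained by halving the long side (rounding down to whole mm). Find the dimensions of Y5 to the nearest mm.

Let Y0's short side be w mm. w · w√2 = 2.42 m² = 2,420,000 mm², so w ≈ 1308.1 mm and w√2 ≈ 1850.0 mm → Y0 = 1308 × 1850 mm.
Y1: ⌊1850/2⌋ × 1308 = 925 × 1308 mm
Y2: ⌊1308/2⌋ × 925 = 654 × 925 mm
Y3: ⌊925/2⌋ × 654 = 462 × 654 mm
Y4: ⌊654/2⌋ × 462 = 327 × 462 mm
Y5: ⌊462/2⌋ × 327 = 231 × 327 mm

231 × 327 mm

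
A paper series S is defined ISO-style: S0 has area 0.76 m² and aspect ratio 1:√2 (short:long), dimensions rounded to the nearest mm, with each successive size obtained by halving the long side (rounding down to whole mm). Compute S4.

183 × 259 mm

Let S0's short side be w mm. w · w√2 = 0.76 m² = 760,000 mm², so w ≈ 733.1 mm and w√2 ≈ 1036.7 mm → S0 = 733 × 1037 mm.
S1: ⌊1037/2⌋ × 733 = 518 × 733 mm
S2: ⌊733/2⌋ × 518 = 366 × 518 mm
S3: ⌊518/2⌋ × 366 = 259 × 366 mm
S4: ⌊366/2⌋ × 259 = 183 × 259 mm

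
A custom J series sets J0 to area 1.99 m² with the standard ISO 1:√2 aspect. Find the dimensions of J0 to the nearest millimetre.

Let the short side be w mm. Then w · w√2 = 1.99 m² = 1,990,000 mm².
w² = 1,990,000/√2, so w ≈ 1186.2 mm; long side = w√2 ≈ 1677.6 mm.

1186 × 1678 mm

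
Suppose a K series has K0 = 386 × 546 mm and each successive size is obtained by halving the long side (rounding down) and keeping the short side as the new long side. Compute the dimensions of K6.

48 × 68 mm

K1: ⌊546/2⌋ × 386 = 273 × 386 mm
K2: ⌊386/2⌋ × 273 = 193 × 273 mm
K3: ⌊273/2⌋ × 193 = 136 × 193 mm
K4: ⌊193/2⌋ × 136 = 96 × 136 mm
K5: ⌊136/2⌋ × 96 = 68 × 96 mm
K6: ⌊96/2⌋ × 68 = 48 × 68 mm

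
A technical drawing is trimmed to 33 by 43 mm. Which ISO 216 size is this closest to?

Aspect ratio 43/33 ≈ 1.303 (ISO target is √2 ≈ 1.414).
In the B-series (B0 = 1000 × 1414 mm): B10 = 31 × 44 mm.
Off by 3 mm total — nearest standard size.

B10 (31 × 44 mm)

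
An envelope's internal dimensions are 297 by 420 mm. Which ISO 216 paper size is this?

A3 (297 × 420 mm)

Aspect ratio 420/297 ≈ 1.414 — close to the ISO √2 ≈ 1.414.
In the A-series (A0 area = 1 m²): A3 = 297 × 420 mm.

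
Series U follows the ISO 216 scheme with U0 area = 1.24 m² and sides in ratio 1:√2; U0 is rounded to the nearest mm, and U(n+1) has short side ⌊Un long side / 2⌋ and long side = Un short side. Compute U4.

234 × 331 mm

Let U0's short side be w mm. w · w√2 = 1.24 m² = 1,240,000 mm², so w ≈ 936.4 mm and w√2 ≈ 1324.2 mm → U0 = 936 × 1324 mm.
U1: ⌊1324/2⌋ × 936 = 662 × 936 mm
U2: ⌊936/2⌋ × 662 = 468 × 662 mm
U3: ⌊662/2⌋ × 468 = 331 × 468 mm
U4: ⌊468/2⌋ × 331 = 234 × 331 mm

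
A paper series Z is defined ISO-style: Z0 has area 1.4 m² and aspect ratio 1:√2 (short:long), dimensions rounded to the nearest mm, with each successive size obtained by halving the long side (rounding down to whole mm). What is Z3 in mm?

351 × 497 mm

Let Z0's short side be w mm. w · w√2 = 1.4 m² = 1,400,000 mm², so w ≈ 995.0 mm and w√2 ≈ 1407.1 mm → Z0 = 995 × 1407 mm.
Z1: ⌊1407/2⌋ × 995 = 703 × 995 mm
Z2: ⌊995/2⌋ × 703 = 497 × 703 mm
Z3: ⌊703/2⌋ × 497 = 351 × 497 mm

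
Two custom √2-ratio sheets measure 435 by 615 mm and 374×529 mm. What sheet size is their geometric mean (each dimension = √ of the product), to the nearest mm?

403 × 570 mm

Short side: √(435 · 374) = √162690 ≈ 403.3 → 403 mm
Long side: √(615 · 529) = √325335 ≈ 570.4 → 570 mm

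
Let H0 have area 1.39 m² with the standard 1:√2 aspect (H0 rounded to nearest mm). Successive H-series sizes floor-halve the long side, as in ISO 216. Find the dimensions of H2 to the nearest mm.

495 × 701 mm

Let H0's short side be w mm. w · w√2 = 1.39 m² = 1,390,000 mm², so w ≈ 991.4 mm and w√2 ≈ 1402.1 mm → H0 = 991 × 1402 mm.
H1: ⌊1402/2⌋ × 991 = 701 × 991 mm
H2: ⌊991/2⌋ × 701 = 495 × 701 mm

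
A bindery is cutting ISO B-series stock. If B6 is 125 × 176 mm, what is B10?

B7: ⌊176/2⌋ × 125 = 88 × 125 mm
B8: ⌊125/2⌋ × 88 = 62 × 88 mm
B9: ⌊88/2⌋ × 62 = 44 × 62 mm
B10: ⌊62/2⌋ × 44 = 31 × 44 mm

31 × 44 mm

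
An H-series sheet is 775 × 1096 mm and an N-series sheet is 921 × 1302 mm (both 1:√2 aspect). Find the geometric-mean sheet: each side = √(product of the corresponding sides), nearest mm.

Short side: √(775 · 921) = √713775 ≈ 844.9 → 845 mm
Long side: √(1096 · 1302) = √1426992 ≈ 1194.6 → 1195 mm

845 × 1195 mm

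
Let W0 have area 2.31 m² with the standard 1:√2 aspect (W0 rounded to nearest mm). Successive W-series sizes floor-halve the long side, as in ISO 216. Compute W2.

Let W0's short side be w mm. w · w√2 = 2.31 m² = 2,310,000 mm², so w ≈ 1278.1 mm and w√2 ≈ 1807.4 mm → W0 = 1278 × 1807 mm.
W1: ⌊1807/2⌋ × 1278 = 903 × 1278 mm
W2: ⌊1278/2⌋ × 903 = 639 × 903 mm

639 × 903 mm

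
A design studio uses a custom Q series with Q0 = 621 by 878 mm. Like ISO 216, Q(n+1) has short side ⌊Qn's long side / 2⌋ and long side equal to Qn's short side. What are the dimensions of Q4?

Q1 = 439 × 621 mm (from Q0 by 1 halving).
Q2: ⌊621/2⌋ × 439 = 310 × 439 mm
Q3: ⌊439/2⌋ × 310 = 219 × 310 mm
Q4: ⌊310/2⌋ × 219 = 155 × 219 mm

155 × 219 mm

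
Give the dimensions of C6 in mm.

114 × 162 mm

C0 = 917 × 1297 mm (C0 is the geometric mean of A0 and B0, aspect 1:√2).
C1: ⌊1297/2⌋ × 917 = 648 × 917 mm
C2: ⌊917/2⌋ × 648 = 458 × 648 mm
C3: ⌊648/2⌋ × 458 = 324 × 458 mm
C4: ⌊458/2⌋ × 324 = 229 × 324 mm
C5: ⌊324/2⌋ × 229 = 162 × 229 mm
C6: ⌊229/2⌋ × 162 = 114 × 162 mm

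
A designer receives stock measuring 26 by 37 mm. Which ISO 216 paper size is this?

A10 (26 × 37 mm)

Aspect ratio 37/26 ≈ 1.423 — close to the ISO √2 ≈ 1.414.
In the A-series (A0 area = 1 m²): A10 = 26 × 37 mm.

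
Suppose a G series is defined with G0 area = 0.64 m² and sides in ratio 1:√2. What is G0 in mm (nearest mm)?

Let the short side be w mm. Then w · w√2 = 0.64 m² = 640,000 mm².
w² = 640,000/√2, so w ≈ 672.7 mm; long side = w√2 ≈ 951.4 mm.

673 × 951 mm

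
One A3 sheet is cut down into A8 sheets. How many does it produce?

Each ISO step halves the sheet: 1 × A3 → 2 × A4 → 4 × A5 → 8 × A6 → …
From A3 to A8 is 5 halving steps: 2^5 = 32.

32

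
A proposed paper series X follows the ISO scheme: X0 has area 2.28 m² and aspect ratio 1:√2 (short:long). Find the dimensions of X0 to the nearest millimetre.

Let the short side be w mm. Then w · w√2 = 2.28 m² = 2,280,000 mm².
w² = 2,280,000/√2, so w ≈ 1269.7 mm; long side = w√2 ≈ 1795.7 mm.

1270 × 1796 mm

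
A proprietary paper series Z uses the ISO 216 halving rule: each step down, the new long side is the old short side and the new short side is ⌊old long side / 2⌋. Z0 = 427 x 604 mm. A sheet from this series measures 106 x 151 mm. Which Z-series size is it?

Z0: 427 × 604 mm
Z1: 302 × 427 mm
Z2: 213 × 302 mm
Z3: 151 × 213 mm
Z4: 106 × 151 mm
Z5: 75 × 106 mm
→ matches Z4.

Z4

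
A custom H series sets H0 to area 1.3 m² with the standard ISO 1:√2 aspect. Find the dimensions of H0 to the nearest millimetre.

Let the short side be w mm. Then w · w√2 = 1.3 m² = 1,300,000 mm².
w² = 1,300,000/√2, so w ≈ 958.8 mm; long side = w√2 ≈ 1355.9 mm.

959 × 1356 mm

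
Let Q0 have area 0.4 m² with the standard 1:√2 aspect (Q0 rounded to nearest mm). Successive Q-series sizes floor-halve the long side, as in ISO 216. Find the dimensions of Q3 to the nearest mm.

Let Q0's short side be w mm. w · w√2 = 0.4 m² = 400,000 mm², so w ≈ 531.8 mm and w√2 ≈ 752.1 mm → Q0 = 532 × 752 mm.
Q1: ⌊752/2⌋ × 532 = 376 × 532 mm
Q2: ⌊532/2⌋ × 376 = 266 × 376 mm
Q3: ⌊376/2⌋ × 266 = 188 × 266 mm

188 × 266 mm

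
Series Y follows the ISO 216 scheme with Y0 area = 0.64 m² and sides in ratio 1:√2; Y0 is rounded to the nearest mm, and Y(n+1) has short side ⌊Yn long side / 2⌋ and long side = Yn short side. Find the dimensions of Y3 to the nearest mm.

237 × 336 mm

Let Y0's short side be w mm. w · w√2 = 0.64 m² = 640,000 mm², so w ≈ 672.7 mm and w√2 ≈ 951.4 mm → Y0 = 673 × 951 mm.
Y1: ⌊951/2⌋ × 673 = 475 × 673 mm
Y2: ⌊673/2⌋ × 475 = 336 × 475 mm
Y3: ⌊475/2⌋ × 336 = 237 × 336 mm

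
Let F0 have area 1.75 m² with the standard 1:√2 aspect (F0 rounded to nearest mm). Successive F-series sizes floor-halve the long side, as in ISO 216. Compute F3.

Let F0's short side be w mm. w · w√2 = 1.75 m² = 1,750,000 mm², so w ≈ 1112.4 mm and w√2 ≈ 1573.2 mm → F0 = 1112 × 1573 mm.
F1: ⌊1573/2⌋ × 1112 = 786 × 1112 mm
F2: ⌊1112/2⌋ × 786 = 556 × 786 mm
F3: ⌊786/2⌋ × 556 = 393 × 556 mm

393 × 556 mm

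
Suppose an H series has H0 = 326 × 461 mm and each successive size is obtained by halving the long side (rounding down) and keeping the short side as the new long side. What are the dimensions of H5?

H1: ⌊461/2⌋ × 326 = 230 × 326 mm
H2: ⌊326/2⌋ × 230 = 163 × 230 mm
H3: ⌊230/2⌋ × 163 = 115 × 163 mm
H4: ⌊163/2⌋ × 115 = 81 × 115 mm
H5: ⌊115/2⌋ × 81 = 57 × 81 mm

57 × 81 mm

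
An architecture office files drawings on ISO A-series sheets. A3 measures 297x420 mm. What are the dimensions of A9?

A4: ⌊420/2⌋ × 297 = 210 × 297 mm
A5: ⌊297/2⌋ × 210 = 148 × 210 mm
A6: ⌊210/2⌋ × 148 = 105 × 148 mm
A7: ⌊148/2⌋ × 105 = 74 × 105 mm
A8: ⌊105/2⌋ × 74 = 52 × 74 mm
A9: ⌊74/2⌋ × 52 = 37 × 52 mm

37 × 52 mm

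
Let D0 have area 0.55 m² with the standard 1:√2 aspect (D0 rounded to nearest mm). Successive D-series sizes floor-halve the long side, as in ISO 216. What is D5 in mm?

Let D0's short side be w mm. w · w√2 = 0.55 m² = 550,000 mm², so w ≈ 623.6 mm and w√2 ≈ 881.9 mm → D0 = 624 × 882 mm.
D1: ⌊882/2⌋ × 624 = 441 × 624 mm
D2: ⌊624/2⌋ × 441 = 312 × 441 mm
D3: ⌊441/2⌋ × 312 = 220 × 312 mm
D4: ⌊312/2⌋ × 220 = 156 × 220 mm
D5: ⌊220/2⌋ × 156 = 110 × 156 mm

110 × 156 mm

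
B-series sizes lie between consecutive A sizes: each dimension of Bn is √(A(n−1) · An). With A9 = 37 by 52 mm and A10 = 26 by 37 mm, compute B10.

31 × 44 mm

Short side: √(37 · 26) = √962 ≈ 31.0 → 31 mm
Long side: √(52 · 37) = √1924 ≈ 43.9 → 44 mm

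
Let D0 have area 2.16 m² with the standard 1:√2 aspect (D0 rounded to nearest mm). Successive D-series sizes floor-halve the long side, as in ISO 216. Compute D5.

218 × 309 mm

Let D0's short side be w mm. w · w√2 = 2.16 m² = 2,160,000 mm², so w ≈ 1235.9 mm and w√2 ≈ 1747.8 mm → D0 = 1236 × 1748 mm.
D1: ⌊1748/2⌋ × 1236 = 874 × 1236 mm
D2: ⌊1236/2⌋ × 874 = 618 × 874 mm
D3: ⌊874/2⌋ × 618 = 437 × 618 mm
D4: ⌊618/2⌋ × 437 = 309 × 437 mm
D5: ⌊437/2⌋ × 309 = 218 × 309 mm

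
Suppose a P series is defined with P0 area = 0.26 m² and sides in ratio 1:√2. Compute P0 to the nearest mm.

429 × 606 mm

Let the short side be w mm. Then w · w√2 = 0.26 m² = 260,000 mm².
w² = 260,000/√2, so w ≈ 428.8 mm; long side = w√2 ≈ 606.4 mm.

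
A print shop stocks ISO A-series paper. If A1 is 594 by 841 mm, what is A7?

74 × 105 mm

A2: ⌊841/2⌋ × 594 = 420 × 594 mm
A3: ⌊594/2⌋ × 420 = 297 × 420 mm
A4: ⌊420/2⌋ × 297 = 210 × 297 mm
A5: ⌊297/2⌋ × 210 = 148 × 210 mm
A6: ⌊210/2⌋ × 148 = 105 × 148 mm
A7: ⌊148/2⌋ × 105 = 74 × 105 mm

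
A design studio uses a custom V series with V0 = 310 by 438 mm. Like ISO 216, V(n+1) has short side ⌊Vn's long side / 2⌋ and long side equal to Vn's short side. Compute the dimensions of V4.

77 × 109 mm

V1: ⌊438/2⌋ × 310 = 219 × 310 mm
V2: ⌊310/2⌋ × 219 = 155 × 219 mm
V3: ⌊219/2⌋ × 155 = 109 × 155 mm
V4: ⌊155/2⌋ × 109 = 77 × 109 mm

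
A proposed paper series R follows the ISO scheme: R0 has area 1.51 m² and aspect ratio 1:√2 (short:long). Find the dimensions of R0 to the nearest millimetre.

1033 × 1461 mm

Let the short side be w mm. Then w · w√2 = 1.51 m² = 1,510,000 mm².
w² = 1,510,000/√2, so w ≈ 1033.3 mm; long side = w√2 ≈ 1461.3 mm.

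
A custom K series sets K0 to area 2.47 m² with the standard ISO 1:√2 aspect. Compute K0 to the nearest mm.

Let the short side be w mm. Then w · w√2 = 2.47 m² = 2,470,000 mm².
w² = 2,470,000/√2, so w ≈ 1321.6 mm; long side = w√2 ≈ 1869.0 mm.

1322 × 1869 mm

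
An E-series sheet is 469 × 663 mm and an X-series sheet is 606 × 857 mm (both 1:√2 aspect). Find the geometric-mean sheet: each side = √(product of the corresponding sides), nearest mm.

Short side: √(469 · 606) = √284214 ≈ 533.1 → 533 mm
Long side: √(663 · 857) = √568191 ≈ 753.8 → 754 mm

533 × 754 mm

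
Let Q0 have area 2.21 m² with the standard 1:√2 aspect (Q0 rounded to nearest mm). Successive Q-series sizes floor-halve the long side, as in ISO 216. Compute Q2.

625 × 884 mm

Let Q0's short side be w mm. w · w√2 = 2.21 m² = 2,210,000 mm², so w ≈ 1250.1 mm and w√2 ≈ 1767.9 mm → Q0 = 1250 × 1768 mm.
Q1: ⌊1768/2⌋ × 1250 = 884 × 1250 mm
Q2: ⌊1250/2⌋ × 884 = 625 × 884 mm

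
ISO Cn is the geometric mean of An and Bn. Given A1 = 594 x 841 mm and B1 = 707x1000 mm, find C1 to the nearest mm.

648 × 917 mm

Short side: √(594 · 707) = √419958 ≈ 648.0 → 648 mm
Long side: √(841 · 1000) = √841000 ≈ 917.1 → 917 mm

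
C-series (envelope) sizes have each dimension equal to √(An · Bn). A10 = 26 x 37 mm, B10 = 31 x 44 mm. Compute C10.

Short side: √(26 · 31) = √806 ≈ 28.4 → 28 mm
Long side: √(37 · 44) = √1628 ≈ 40.3 → 40 mm

28 × 40 mm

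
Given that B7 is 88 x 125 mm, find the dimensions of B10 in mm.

B8: ⌊125/2⌋ × 88 = 62 × 88 mm
B9: ⌊88/2⌋ × 62 = 44 × 62 mm
B10: ⌊62/2⌋ × 44 = 31 × 44 mm

31 × 44 mm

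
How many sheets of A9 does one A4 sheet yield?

A4 = 210 × 297 mm; A9 = 37 × 52 mm.
Each halving step doubles the count; 5 steps from A4 to A9.
2^5 = 32.

32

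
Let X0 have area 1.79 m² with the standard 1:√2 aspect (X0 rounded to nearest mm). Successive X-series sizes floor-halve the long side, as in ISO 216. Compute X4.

281 × 397 mm

Let X0's short side be w mm. w · w√2 = 1.79 m² = 1,790,000 mm², so w ≈ 1125.0 mm and w√2 ≈ 1591.1 mm → X0 = 1125 × 1591 mm.
X1: ⌊1591/2⌋ × 1125 = 795 × 1125 mm
X2: ⌊1125/2⌋ × 795 = 562 × 795 mm
X3: ⌊795/2⌋ × 562 = 397 × 562 mm
X4: ⌊562/2⌋ × 397 = 281 × 397 mm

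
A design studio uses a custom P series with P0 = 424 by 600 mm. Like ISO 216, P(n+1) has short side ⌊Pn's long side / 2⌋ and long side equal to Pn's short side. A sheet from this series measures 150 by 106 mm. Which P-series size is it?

P0: 424 × 600 mm
P1: 300 × 424 mm
P2: 212 × 300 mm
P3: 150 × 212 mm
P4: 106 × 150 mm
P5: 75 × 106 mm
→ matches P4.

P4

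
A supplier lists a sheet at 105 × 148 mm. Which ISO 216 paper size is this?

A6 (105 × 148 mm)

Aspect ratio 148/105 ≈ 1.410 — close to the ISO √2 ≈ 1.414.
In the A-series (A0 area = 1 m²): A6 = 105 × 148 mm.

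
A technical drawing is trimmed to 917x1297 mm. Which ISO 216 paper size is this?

C0 (917 × 1297 mm)

Aspect ratio 1297/917 ≈ 1.414 — close to the ISO √2 ≈ 1.414.
In the C-series (envelope sizes, between A and B): C0 = 917 × 1297 mm.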